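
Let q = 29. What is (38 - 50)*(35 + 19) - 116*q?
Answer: -4012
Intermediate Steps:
(38 - 50)*(35 + 19) - 116*q = (38 - 50)*(35 + 19) - 116*29 = -12*54 - 3364 = -648 - 3364 = -4012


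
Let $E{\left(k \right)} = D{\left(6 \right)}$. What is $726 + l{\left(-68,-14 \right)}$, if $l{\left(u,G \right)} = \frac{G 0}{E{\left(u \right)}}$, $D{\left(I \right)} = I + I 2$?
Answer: $726$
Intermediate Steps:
$D{\left(I \right)} = 3 I$ ($D{\left(I \right)} = I + 2 I = 3 I$)
$E{\left(k \right)} = 18$ ($E{\left(k \right)} = 3 \cdot 6 = 18$)
$l{\left(u,G \right)} = 0$ ($l{\left(u,G \right)} = \frac{G 0}{18} = 0 \cdot \frac{1}{18} = 0$)
$726 + l{\left(-68,-14 \right)} = 726 + 0 = 726$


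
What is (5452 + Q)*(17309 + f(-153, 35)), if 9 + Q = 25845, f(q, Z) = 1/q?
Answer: 82859259488/153 ≈ 5.4156e+8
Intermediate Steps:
Q = 25836 (Q = -9 + 25845 = 25836)
(5452 + Q)*(17309 + f(-153, 35)) = (5452 + 25836)*(17309 + 1/(-153)) = 31288*(17309 - 1/153) = 31288*(2648276/153) = 82859259488/153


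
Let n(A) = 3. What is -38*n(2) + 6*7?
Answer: -72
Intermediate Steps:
-38*n(2) + 6*7 = -38*3 + 6*7 = -114 + 42 = -72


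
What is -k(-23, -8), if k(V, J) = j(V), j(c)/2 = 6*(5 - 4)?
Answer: -12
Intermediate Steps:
j(c) = 12 (j(c) = 2*(6*(5 - 4)) = 2*(6*1) = 2*6 = 12)
k(V, J) = 12
-k(-23, -8) = -1*12 = -12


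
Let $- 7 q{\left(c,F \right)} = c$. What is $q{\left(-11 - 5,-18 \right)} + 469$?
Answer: $\frac{3299}{7} \approx 471.29$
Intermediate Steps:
$q{\left(c,F \right)} = - \frac{c}{7}$
$q{\left(-11 - 5,-18 \right)} + 469 = - \frac{-11 - 5}{7} + 469 = \left(- \frac{1}{7}\right) \left(-16\right) + 469 = \frac{16}{7} + 469 = \frac{3299}{7}$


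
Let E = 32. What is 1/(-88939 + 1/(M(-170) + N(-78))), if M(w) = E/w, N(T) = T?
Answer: -6646/591088679 ≈ -1.1244e-5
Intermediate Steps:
M(w) = 32/w
1/(-88939 + 1/(M(-170) + N(-78))) = 1/(-88939 + 1/(32/(-170) - 78)) = 1/(-88939 + 1/(32*(-1/170) - 78)) = 1/(-88939 + 1/(-16/85 - 78)) = 1/(-88939 + 1/(-6646/85)) = 1/(-88939 - 85/6646) = 1/(-591088679/6646) = -6646/591088679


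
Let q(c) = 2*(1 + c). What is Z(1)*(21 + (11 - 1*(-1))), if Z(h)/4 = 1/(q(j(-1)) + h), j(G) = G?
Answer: 132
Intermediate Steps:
q(c) = 2 + 2*c
Z(h) = 4/h (Z(h) = 4/((2 + 2*(-1)) + h) = 4/((2 - 2) + h) = 4/(0 + h) = 4/h)
Z(1)*(21 + (11 - 1*(-1))) = (4/1)*(21 + (11 - 1*(-1))) = (4*1)*(21 + (11 + 1)) = 4*(21 + 12) = 4*33 = 132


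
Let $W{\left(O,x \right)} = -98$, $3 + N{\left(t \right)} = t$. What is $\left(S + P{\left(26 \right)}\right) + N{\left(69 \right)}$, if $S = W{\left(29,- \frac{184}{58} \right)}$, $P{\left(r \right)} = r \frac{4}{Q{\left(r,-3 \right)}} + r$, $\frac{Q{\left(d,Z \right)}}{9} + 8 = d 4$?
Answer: $- \frac{635}{108} \approx -5.8796$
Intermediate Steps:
$Q{\left(d,Z \right)} = -72 + 36 d$ ($Q{\left(d,Z \right)} = -72 + 9 d 4 = -72 + 9 \cdot 4 d = -72 + 36 d$)
$N{\left(t \right)} = -3 + t$
$P{\left(r \right)} = r + \frac{4 r}{-72 + 36 r}$ ($P{\left(r \right)} = r \frac{4}{-72 + 36 r} + r = \frac{4 r}{-72 + 36 r} + r = r + \frac{4 r}{-72 + 36 r}$)
$S = -98$
$\left(S + P{\left(26 \right)}\right) + N{\left(69 \right)} = \left(-98 + \frac{1}{9} \cdot 26 \frac{1}{-2 + 26} \left(-17 + 9 \cdot 26\right)\right) + \left(-3 + 69\right) = \left(-98 + \frac{1}{9} \cdot 26 \cdot \frac{1}{24} \left(-17 + 234\right)\right) + 66 = \left(-98 + \frac{1}{9} \cdot 26 \cdot \frac{1}{24} \cdot 217\right) + 66 = \left(-98 + \frac{2821}{108}\right) + 66 = - \frac{7763}{108} + 66 = - \frac{635}{108}$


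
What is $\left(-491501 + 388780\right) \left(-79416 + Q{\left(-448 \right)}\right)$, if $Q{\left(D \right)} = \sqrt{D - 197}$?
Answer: $8157690936 - 102721 i \sqrt{645} \approx 8.1577 \cdot 10^{9} - 2.6088 \cdot 10^{6} i$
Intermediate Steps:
$Q{\left(D \right)} = \sqrt{-197 + D}$
$\left(-491501 + 388780\right) \left(-79416 + Q{\left(-448 \right)}\right) = \left(-491501 + 388780\right) \left(-79416 + \sqrt{-197 - 448}\right) = - 102721 \left(-79416 + \sqrt{-645}\right) = - 102721 \left(-79416 + i \sqrt{645}\right) = 8157690936 - 102721 i \sqrt{645}$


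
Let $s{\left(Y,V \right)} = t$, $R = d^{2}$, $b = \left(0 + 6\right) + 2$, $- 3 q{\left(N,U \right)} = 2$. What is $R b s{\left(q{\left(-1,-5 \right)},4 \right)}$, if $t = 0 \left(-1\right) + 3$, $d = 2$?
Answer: $96$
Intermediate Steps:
$q{\left(N,U \right)} = - \frac{2}{3}$ ($q{\left(N,U \right)} = \left(- \frac{1}{3}\right) 2 = - \frac{2}{3}$)
$t = 3$ ($t = 0 + 3 = 3$)
$b = 8$ ($b = 6 + 2 = 8$)
$R = 4$ ($R = 2^{2} = 4$)
$s{\left(Y,V \right)} = 3$
$R b s{\left(q{\left(-1,-5 \right)},4 \right)} = 4 \cdot 8 \cdot 3 = 32 \cdot 3 = 96$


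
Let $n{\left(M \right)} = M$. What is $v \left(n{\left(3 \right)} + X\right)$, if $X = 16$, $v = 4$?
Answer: $76$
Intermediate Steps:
$v \left(n{\left(3 \right)} + X\right) = 4 \left(3 + 16\right) = 4 \cdot 19 = 76$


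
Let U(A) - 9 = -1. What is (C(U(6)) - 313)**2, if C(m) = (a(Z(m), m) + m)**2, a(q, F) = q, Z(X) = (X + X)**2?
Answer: 4814000689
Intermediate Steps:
Z(X) = 4*X**2 (Z(X) = (2*X)**2 = 4*X**2)
U(A) = 8 (U(A) = 9 - 1 = 8)
C(m) = (m + 4*m**2)**2 (C(m) = (4*m**2 + m)**2 = (m + 4*m**2)**2)
(C(U(6)) - 313)**2 = (8**2*(1 + 4*8)**2 - 313)**2 = (64*(1 + 32)**2 - 313)**2 = (64*33**2 - 313)**2 = (64*1089 - 313)**2 = (69696 - 313)**2 = 69383**2 = 4814000689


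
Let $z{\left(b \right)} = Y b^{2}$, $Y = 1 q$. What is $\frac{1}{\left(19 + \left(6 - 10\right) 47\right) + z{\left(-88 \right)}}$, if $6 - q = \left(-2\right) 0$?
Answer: $\frac{1}{46295} \approx 2.1601 \cdot 10^{-5}$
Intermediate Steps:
$q = 6$ ($q = 6 - \left(-2\right) 0 = 6 - 0 = 6 + 0 = 6$)
$Y = 6$ ($Y = 1 \cdot 6 = 6$)
$z{\left(b \right)} = 6 b^{2}$
$\frac{1}{\left(19 + \left(6 - 10\right) 47\right) + z{\left(-88 \right)}} = \frac{1}{\left(19 + \left(6 - 10\right) 47\right) + 6 \left(-88\right)^{2}} = \frac{1}{\left(19 + \left(6 - 10\right) 47\right) + 6 \cdot 7744} = \frac{1}{\left(19 - 188\right) + 46464} = \frac{1}{-169 + 46464} = \frac{1}{46295}$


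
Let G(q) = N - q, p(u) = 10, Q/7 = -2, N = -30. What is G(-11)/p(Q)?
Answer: -19/10 ≈ -1.9000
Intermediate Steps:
Q = -14 (Q = 7*(-2) = -14)
G(q) = -30 - q
G(-11)/p(Q) = (-30 - 1*(-11))/10 = (-30 + 11)*(1/10) = -19*1/10 = -19/10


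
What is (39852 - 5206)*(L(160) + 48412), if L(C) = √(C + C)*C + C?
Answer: 1682825512 + 44346880*√5 ≈ 1.7820e+9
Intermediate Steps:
L(C) = C + √2*C^(3/2) (L(C) = √(2*C)*C + C = (√2*√C)*C + C = √2*C^(3/2) + C = C + √2*C^(3/2))
(39852 - 5206)*(L(160) + 48412) = (39852 - 5206)*((160 + √2*160^(3/2)) + 48412) = 34646*((160 + √2*(640*√10)) + 48412) = 34646*((160 + 1280*√5) + 48412) = 34646*(48572 + 1280*√5) = 1682825512 + 44346880*√5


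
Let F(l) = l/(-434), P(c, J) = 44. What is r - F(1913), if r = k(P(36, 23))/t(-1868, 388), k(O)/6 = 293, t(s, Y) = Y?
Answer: 188152/21049 ≈ 8.9388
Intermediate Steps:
F(l) = -l/434 (F(l) = l*(-1/434) = -l/434)
k(O) = 1758 (k(O) = 6*293 = 1758)
r = 879/194 (r = 1758/388 = 1758*(1/388) = 879/194 ≈ 4.5309)
r - F(1913) = 879/194 - (-1)*1913/434 = 879/194 - 1*(-1913/434) = 879/194 + 1913/434 = 188152/21049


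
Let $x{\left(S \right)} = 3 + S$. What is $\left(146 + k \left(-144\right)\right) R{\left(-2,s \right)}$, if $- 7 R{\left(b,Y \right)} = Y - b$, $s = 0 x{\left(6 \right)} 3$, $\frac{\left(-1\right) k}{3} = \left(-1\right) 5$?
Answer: $\frac{4028}{7} \approx 575.43$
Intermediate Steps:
$k = 15$ ($k = - 3 \left(\left(-1\right) 5\right) = \left(-3\right) \left(-5\right) = 15$)
$s = 0$ ($s = 0 \left(3 + 6\right) 3 = 0 \cdot 9 \cdot 3 = 0 \cdot 3 = 0$)
$R{\left(b,Y \right)} = - \frac{Y}{7} + \frac{b}{7}$ ($R{\left(b,Y \right)} = - \frac{Y - b}{7} = - \frac{Y}{7} + \frac{b}{7}$)
$\left(146 + k \left(-144\right)\right) R{\left(-2,s \right)} = \left(146 + 15 \left(-144\right)\right) \left(\left(- \frac{1}{7}\right) 0 + \frac{1}{7} \left(-2\right)\right) = \left(146 - 2160\right) \left(0 - \frac{2}{7}\right) = \left(-2014\right) \left(- \frac{2}{7}\right) = \frac{4028}{7}$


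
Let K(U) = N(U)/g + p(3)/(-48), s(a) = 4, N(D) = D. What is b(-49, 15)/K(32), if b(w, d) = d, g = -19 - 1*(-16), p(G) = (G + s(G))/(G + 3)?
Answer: -4320/3079 ≈ -1.4031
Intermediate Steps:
p(G) = (4 + G)/(3 + G) (p(G) = (G + 4)/(G + 3) = (4 + G)/(3 + G))
g = -3 (g = -19 + 16 = -3)
K(U) = -7/288 - U/3 (K(U) = U/(-3) + ((4 + 3)/(3 + 3))/(-48) = U*(-⅓) + (7/6)*(-1/48) = -U/3 + ((⅙)*7)*(-1/48) = -U/3 + (7/6)*(-1/48) = -U/3 - 7/288 = -7/288 - U/3)
b(-49, 15)/K(32) = 15/(-7/288 - ⅓*32) = 15/(-7/288 - 32/3) = 15/(-3079/288) = 15*(-288/3079) = -4320/3079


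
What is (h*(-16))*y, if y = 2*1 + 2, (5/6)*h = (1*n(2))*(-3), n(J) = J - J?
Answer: 0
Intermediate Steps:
n(J) = 0
h = 0 (h = 6*((1*0)*(-3))/5 = 6*(0*(-3))/5 = (6/5)*0 = 0)
y = 4 (y = 2 + 2 = 4)
(h*(-16))*y = (0*(-16))*4 = 0*4 = 0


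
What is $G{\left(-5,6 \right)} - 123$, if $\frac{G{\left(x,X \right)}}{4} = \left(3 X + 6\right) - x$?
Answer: $-7$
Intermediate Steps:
$G{\left(x,X \right)} = 24 - 4 x + 12 X$ ($G{\left(x,X \right)} = 4 \left(\left(3 X + 6\right) - x\right) = 4 \left(\left(6 + 3 X\right) - x\right) = 4 \left(6 - x + 3 X\right) = 24 - 4 x + 12 X$)
$G{\left(-5,6 \right)} - 123 = \left(24 - -20 + 12 \cdot 6\right) - 123 = \left(24 + 20 + 72\right) - 123 = 116 - 123 = -7$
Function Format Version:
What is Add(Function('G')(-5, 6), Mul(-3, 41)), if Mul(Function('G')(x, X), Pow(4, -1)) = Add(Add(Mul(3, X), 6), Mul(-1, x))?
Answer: -7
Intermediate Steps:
Function('G')(x, X) = Add(24, Mul(-4, x), Mul(12, X)) (Function('G')(x, X) = Mul(4, Add(Add(Mul(3, X), 6), Mul(-1, x))) = Mul(4, Add(Add(6, Mul(3, X)), Mul(-1, x))) = Mul(4, Add(6, Mul(-1, x), Mul(3, X))) = Add(24, Mul(-4, x), Mul(12, X)))
Add(Function('G')(-5, 6), Mul(-3, 41)) = Add(Add(24, Mul(-4, -5), Mul(12, 6)), Mul(-3, 41)) = Add(Add(24, 20, 72), -123) = Add(116, -123) = -7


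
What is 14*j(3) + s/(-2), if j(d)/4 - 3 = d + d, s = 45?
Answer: 963/2 ≈ 481.50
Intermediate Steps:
j(d) = 12 + 8*d (j(d) = 12 + 4*(d + d) = 12 + 4*(2*d) = 12 + 8*d)
14*j(3) + s/(-2) = 14*(12 + 8*3) + 45/(-2) = 14*(12 + 24) + 45*(-½) = 14*36 - 45/2 = 504 - 45/2 = 963/2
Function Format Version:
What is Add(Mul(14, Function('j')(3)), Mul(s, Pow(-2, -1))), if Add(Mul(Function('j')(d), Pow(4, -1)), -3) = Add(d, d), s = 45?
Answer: Rational(963, 2) ≈ 481.50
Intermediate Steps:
Function('j')(d) = Add(12, Mul(8, d)) (Function('j')(d) = Add(12, Mul(4, Add(d, d))) = Add(12, Mul(4, Mul(2, d))) = Add(12, Mul(8, d)))
Add(Mul(14, Function('j')(3)), Mul(s, Pow(-2, -1))) = Add(Mul(14, Add(12, Mul(8, 3))), Mul(45, Pow(-2, -1))) = Add(Mul(14, Add(12, 24)), Mul(45, Rational(-1, 2))) = Add(Mul(14, 36), Rational(-45, 2)) = Add(504, Rational(-45, 2)) = Rational(963, 2)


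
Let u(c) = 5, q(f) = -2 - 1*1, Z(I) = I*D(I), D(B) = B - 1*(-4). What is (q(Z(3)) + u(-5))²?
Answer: 4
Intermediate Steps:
D(B) = 4 + B (D(B) = B + 4 = 4 + B)
Z(I) = I*(4 + I)
q(f) = -3 (q(f) = -2 - 1 = -3)
(q(Z(3)) + u(-5))² = (-3 + 5)² = 2² = 4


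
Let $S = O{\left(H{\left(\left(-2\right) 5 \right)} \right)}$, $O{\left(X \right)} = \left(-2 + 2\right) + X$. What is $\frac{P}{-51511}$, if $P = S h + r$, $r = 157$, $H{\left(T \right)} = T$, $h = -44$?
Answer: $- \frac{597}{51511} \approx -0.01159$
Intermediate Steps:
$O{\left(X \right)} = X$ ($O{\left(X \right)} = 0 + X = X$)
$S = -10$ ($S = \left(-2\right) 5 = -10$)
$P = 597$ ($P = \left(-10\right) \left(-44\right) + 157 = 440 + 157 = 597$)
$\frac{P}{-51511} = \frac{597}{-51511} = 597 \left(- \frac{1}{51511}\right) = - \frac{597}{51511}$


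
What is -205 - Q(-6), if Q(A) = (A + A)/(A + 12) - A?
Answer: -209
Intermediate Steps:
Q(A) = -A + 2*A/(12 + A) (Q(A) = (2*A)/(12 + A) - A = 2*A/(12 + A) - A = -A + 2*A/(12 + A))
-205 - Q(-6) = -205 - (-1)*(-6)*(10 - 6)/(12 - 6) = -205 - (-1)*(-6)*4/6 = -205 - 1*4 = -205 - 4 = -209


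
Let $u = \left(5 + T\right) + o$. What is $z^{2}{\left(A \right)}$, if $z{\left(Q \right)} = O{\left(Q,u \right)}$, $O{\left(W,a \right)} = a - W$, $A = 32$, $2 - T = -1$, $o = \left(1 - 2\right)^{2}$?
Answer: $529$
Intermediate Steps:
$o = 1$ ($o = \left(-1\right)^{2} = 1$)
$T = 3$ ($T = 2 - -1 = 2 + 1 = 3$)
$u = 9$ ($u = \left(5 + 3\right) + 1 = 8 + 1 = 9$)
$z{\left(Q \right)} = 9 - Q$
$z^{2}{\left(A \right)} = \left(9 - 32\right)^{2} = \left(-23\right)^{2} = 529$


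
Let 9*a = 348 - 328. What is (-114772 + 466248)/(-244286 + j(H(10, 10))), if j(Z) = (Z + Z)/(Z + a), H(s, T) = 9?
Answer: -8874769/6168181 ≈ -1.4388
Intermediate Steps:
a = 20/9 (a = (348 - 328)/9 = (⅑)*20 = 20/9 ≈ 2.2222)
j(Z) = 2*Z/(20/9 + Z) (j(Z) = (Z + Z)/(Z + 20/9) = (2*Z)/(20/9 + Z) = 2*Z/(20/9 + Z))
(-114772 + 466248)/(-244286 + j(H(10, 10))) = (-114772 + 466248)/(-244286 + 18*9/(20 + 9*9)) = 351476/(-244286 + 18*9/(20 + 81)) = 351476/(-244286 + 18*9/101) = 351476/(-244286 + 18*9*(1/101)) = 351476/(-244286 + 162/101) = 351476/(-24672724/101) = 351476*(-101/24672724) = -8874769/6168181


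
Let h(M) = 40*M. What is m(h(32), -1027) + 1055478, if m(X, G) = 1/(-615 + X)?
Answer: 701892871/665 ≈ 1.0555e+6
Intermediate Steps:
m(h(32), -1027) + 1055478 = 1/(-615 + 40*32) + 1055478 = 1/(-615 + 1280) + 1055478 = 1/665 + 1055478 = 701892871/665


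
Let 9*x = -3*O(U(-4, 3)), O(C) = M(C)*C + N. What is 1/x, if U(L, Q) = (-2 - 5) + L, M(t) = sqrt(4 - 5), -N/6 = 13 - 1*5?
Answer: 144/2425 - 33*I/2425 ≈ 0.059381 - 0.013608*I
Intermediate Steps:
N = -48 (N = -6*(13 - 1*5) = -6*(13 - 5) = -6*8 = -48)
M(t) = I (M(t) = sqrt(-1) = I)
U(L, Q) = -7 + L
O(C) = -48 + I*C (O(C) = I*C - 48 = -48 + I*C)
x = 16 + 11*I/3 (x = (-3*(-48 + I*(-7 - 4)))/9 = (-3*(-48 + I*(-11)))/9 = (-3*(-48 - 11*I))/9 = (144 + 33*I)/9 = 16 + 11*I/3 ≈ 16.0 + 3.6667*I)
1/x = 1/(16 + 11*I/3) = 9*(16 - 11*I/3)/2425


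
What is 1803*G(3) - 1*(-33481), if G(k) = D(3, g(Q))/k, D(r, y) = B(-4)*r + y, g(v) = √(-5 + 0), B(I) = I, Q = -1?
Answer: 26269 + 601*I*√5 ≈ 26269.0 + 1343.9*I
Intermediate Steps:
g(v) = I*√5 (g(v) = √(-5) = I*√5)
D(r, y) = y - 4*r (D(r, y) = -4*r + y = y - 4*r)
G(k) = (-12 + I*√5)/k (G(k) = (I*√5 - 4*3)/k = (I*√5 - 12)/k = (-12 + I*√5)/k)
1803*G(3) - 1*(-33481) = 1803*((-12 + I*√5)/3) - 1*(-33481) = 1803*((-12 + I*√5)/3) + 33481 = 1803*(-4 + I*√5/3) + 33481 = (-7212 + 601*I*√5) + 33481 = 26269 + 601*I*√5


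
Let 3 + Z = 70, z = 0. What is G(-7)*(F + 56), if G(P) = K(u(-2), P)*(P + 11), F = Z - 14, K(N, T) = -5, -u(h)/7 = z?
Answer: -2180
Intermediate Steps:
u(h) = 0 (u(h) = -7*0 = 0)
Z = 67 (Z = -3 + 70 = 67)
F = 53 (F = 67 - 14 = 53)
G(P) = -55 - 5*P (G(P) = -5*(P + 11) = -5*(11 + P) = -55 - 5*P)
G(-7)*(F + 56) = (-55 - 5*(-7))*(53 + 56) = (-55 + 35)*109 = -20*109 = -2180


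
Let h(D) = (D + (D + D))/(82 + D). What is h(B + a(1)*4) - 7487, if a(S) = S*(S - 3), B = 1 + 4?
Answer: -591482/79 ≈ -7487.1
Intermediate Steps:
B = 5
a(S) = S*(-3 + S)
h(D) = 3*D/(82 + D) (h(D) = (D + 2*D)/(82 + D) = (3*D)/(82 + D) = 3*D/(82 + D))
h(B + a(1)*4) - 7487 = 3*(5 + (1*(-3 + 1))*4)/(82 + (5 + (1*(-3 + 1))*4)) - 7487 = 3*(5 + (1*(-2))*4)/(82 + (5 + (1*(-2))*4)) - 7487 = 3*(5 - 2*4)/(82 + (5 - 2*4)) - 7487 = 3*(5 - 8)/(82 + (5 - 8)) - 7487 = 3*(-3)/(82 - 3) - 7487 = 3*(-3)/79 - 7487 = 3*(-3)*(1/79) - 7487 = -9/79 - 7487 = -591482/79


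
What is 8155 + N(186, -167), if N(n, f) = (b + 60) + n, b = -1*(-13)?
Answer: 8414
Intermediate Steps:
b = 13
N(n, f) = 73 + n (N(n, f) = (13 + 60) + n = 73 + n)
8155 + N(186, -167) = 8155 + (73 + 186) = 8155 + 259 = 8414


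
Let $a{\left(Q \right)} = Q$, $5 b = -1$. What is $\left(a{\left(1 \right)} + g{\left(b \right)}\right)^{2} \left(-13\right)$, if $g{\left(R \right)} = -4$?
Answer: $-117$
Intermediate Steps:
$b = - \frac{1}{5}$ ($b = \frac{1}{5} \left(-1\right) = - \frac{1}{5} \approx -0.2$)
$\left(a{\left(1 \right)} + g{\left(b \right)}\right)^{2} \left(-13\right) = \left(1 - 4\right)^{2} \left(-13\right) = \left(-3\right)^{2} \left(-13\right) = 9 \left(-13\right) = -117$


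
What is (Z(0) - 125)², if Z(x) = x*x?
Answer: 15625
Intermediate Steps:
Z(x) = x²
(Z(0) - 125)² = (0² - 125)² = (0 - 125)² = (-125)² = 15625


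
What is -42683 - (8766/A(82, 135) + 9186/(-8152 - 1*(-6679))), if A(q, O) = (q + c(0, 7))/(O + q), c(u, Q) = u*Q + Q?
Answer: -2798922901/43699 ≈ -64050.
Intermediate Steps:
c(u, Q) = Q + Q*u (c(u, Q) = Q*u + Q = Q + Q*u)
A(q, O) = (7 + q)/(O + q) (A(q, O) = (q + 7*(1 + 0))/(O + q) = (q + 7*1)/(O + q) = (q + 7)/(O + q) = (7 + q)/(O + q))
-42683 - (8766/A(82, 135) + 9186/(-8152 - 1*(-6679))) = -42683 - (8766/(((7 + 82)/(135 + 82))) + 9186/(-8152 - 1*(-6679))) = -42683 - (8766/((89/217)) + 9186/(-8152 + 6679)) = -42683 - (8766/(((1/217)*89)) + 9186/(-1473)) = -42683 - (8766/(89/217) + 9186*(-1/1473)) = -42683 - (8766*(217/89) - 3062/491) = -42683 - (1902222/89 - 3062/491) = -42683 - 1*933718484/43699 = -42683 - 933718484/43699 = -2798922901/43699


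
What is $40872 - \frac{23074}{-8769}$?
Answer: $\frac{358429642}{8769} \approx 40875.0$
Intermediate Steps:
$40872 - \frac{23074}{-8769} = 40872 - 23074 \left(- \frac{1}{8769}\right) = 40872 - - \frac{23074}{8769} = 40872 + \frac{23074}{8769} = \frac{358429642}{8769}$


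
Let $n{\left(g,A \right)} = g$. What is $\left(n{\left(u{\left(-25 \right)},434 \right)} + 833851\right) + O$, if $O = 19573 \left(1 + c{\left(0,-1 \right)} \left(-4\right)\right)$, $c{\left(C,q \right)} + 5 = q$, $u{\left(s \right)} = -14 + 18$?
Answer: $1323180$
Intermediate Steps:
$u{\left(s \right)} = 4$
$c{\left(C,q \right)} = -5 + q$
$O = 489325$ ($O = 19573 \left(1 + \left(-5 - 1\right) \left(-4\right)\right) = 19573 \left(1 - -24\right) = 19573 \left(1 + 24\right) = 19573 \cdot 25 = 489325$)
$\left(n{\left(u{\left(-25 \right)},434 \right)} + 833851\right) + O = \left(4 + 833851\right) + 489325 = 833855 + 489325 = 1323180$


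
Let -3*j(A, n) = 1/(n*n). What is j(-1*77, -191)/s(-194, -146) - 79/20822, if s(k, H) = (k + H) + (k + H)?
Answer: -2939628569/774799529640 ≈ -0.0037941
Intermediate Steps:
j(A, n) = -1/(3*n**2)
s(k, H) = 2*H + 2*k (s(k, H) = (H + k) + (H + k) = 2*H + 2*k)
j(-1*77, -191)/s(-194, -146) - 79/20822 = (-1/3/(-191)**2)/(2*(-146) + 2*(-194)) - 79/20822 = (-1/3*1/36481)/(-292 - 388) - 79*1/20822 = -1/109443/(-680) - 79/20822 = -1/109443*(-1/680) - 79/20822 = 1/74421240 - 79/20822 = -2939628569/774799529640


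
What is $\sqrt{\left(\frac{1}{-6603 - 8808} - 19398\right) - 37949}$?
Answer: $\frac{i \sqrt{13619850637998}}{15411} \approx 239.47 i$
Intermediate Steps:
$\sqrt{\left(\frac{1}{-6603 - 8808} - 19398\right) - 37949} = \sqrt{\left(\frac{1}{-15411} - 19398\right) - 37949} = \sqrt{\left(- \frac{1}{15411} - 19398\right) - 37949} = \sqrt{- \frac{298942579}{15411} - 37949} = \sqrt{- \frac{883774618}{15411}} = \frac{i \sqrt{13619850637998}}{15411}$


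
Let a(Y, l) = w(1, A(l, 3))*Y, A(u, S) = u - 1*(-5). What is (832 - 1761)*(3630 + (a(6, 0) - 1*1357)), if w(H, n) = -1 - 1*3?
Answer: -2089321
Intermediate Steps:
A(u, S) = 5 + u (A(u, S) = u + 5 = 5 + u)
w(H, n) = -4 (w(H, n) = -1 - 3 = -4)
a(Y, l) = -4*Y
(832 - 1761)*(3630 + (a(6, 0) - 1*1357)) = (832 - 1761)*(3630 + (-4*6 - 1*1357)) = -929*(3630 + (-24 - 1357)) = -929*(3630 - 1381) = -929*2249 = -2089321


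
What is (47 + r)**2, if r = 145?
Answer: 36864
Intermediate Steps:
(47 + r)**2 = (47 + 145)**2 = 192**2 = 36864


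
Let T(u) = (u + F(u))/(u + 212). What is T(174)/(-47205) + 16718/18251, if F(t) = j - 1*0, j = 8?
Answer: 152308764829/166276921815 ≈ 0.91599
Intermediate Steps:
F(t) = 8 (F(t) = 8 - 1*0 = 8 + 0 = 8)
T(u) = (8 + u)/(212 + u) (T(u) = (u + 8)/(u + 212) = (8 + u)/(212 + u))
T(174)/(-47205) + 16718/18251 = ((8 + 174)/(212 + 174))/(-47205) + 16718/18251 = (182/386)*(-1/47205) + 16718*(1/18251) = ((1/386)*182)*(-1/47205) + 16718/18251 = (91/193)*(-1/47205) + 16718/18251 = -91/9110565 + 16718/18251 = 152308764829/166276921815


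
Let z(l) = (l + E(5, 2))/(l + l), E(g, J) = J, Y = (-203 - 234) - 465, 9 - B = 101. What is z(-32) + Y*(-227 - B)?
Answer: 3896655/32 ≈ 1.2177e+5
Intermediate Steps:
B = -92 (B = 9 - 1*101 = 9 - 101 = -92)
Y = -902 (Y = -437 - 465 = -902)
z(l) = (2 + l)/(2*l) (z(l) = (l + 2)/(l + l) = (2 + l)/((2*l)) = (2 + l)*(1/(2*l)) = (2 + l)/(2*l))
z(-32) + Y*(-227 - B) = (½)*(2 - 32)/(-32) - 902*(-227 - 1*(-92)) = (½)*(-1/32)*(-30) - 902*(-227 + 92) = 15/32 - 902*(-135) = 15/32 + 121770 = 3896655/32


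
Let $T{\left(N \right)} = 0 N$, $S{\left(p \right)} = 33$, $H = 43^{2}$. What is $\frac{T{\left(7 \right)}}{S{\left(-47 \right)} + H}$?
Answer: $0$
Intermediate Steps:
$H = 1849$
$T{\left(N \right)} = 0$
$\frac{T{\left(7 \right)}}{S{\left(-47 \right)} + H} = \frac{0}{33 + 1849} = \frac{0}{1882} = 0 \cdot \frac{1}{1882} = 0$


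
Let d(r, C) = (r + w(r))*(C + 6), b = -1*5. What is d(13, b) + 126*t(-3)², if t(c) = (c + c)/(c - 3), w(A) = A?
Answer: 152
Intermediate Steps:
b = -5
d(r, C) = 2*r*(6 + C) (d(r, C) = (r + r)*(C + 6) = (2*r)*(6 + C) = 2*r*(6 + C))
t(c) = 2*c/(-3 + c) (t(c) = (2*c)/(-3 + c) = 2*c/(-3 + c))
d(13, b) + 126*t(-3)² = 2*13*(6 - 5) + 126*(2*(-3)/(-3 - 3))² = 2*13*1 + 126*(2*(-3)/(-6))² = 26 + 126*(2*(-3)*(-⅙))² = 26 + 126*1² = 26 + 126*1 = 26 + 126 = 152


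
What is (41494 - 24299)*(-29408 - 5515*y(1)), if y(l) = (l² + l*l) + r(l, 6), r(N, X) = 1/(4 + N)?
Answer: -714297495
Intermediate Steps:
y(l) = 1/(4 + l) + 2*l² (y(l) = (l² + l*l) + 1/(4 + l) = (l² + l²) + 1/(4 + l) = 2*l² + 1/(4 + l) = 1/(4 + l) + 2*l²)
(41494 - 24299)*(-29408 - 5515*y(1)) = (41494 - 24299)*(-29408 - 5515*(1 + 2*1²*(4 + 1))/(4 + 1)) = 17195*(-29408 - 5515*(1 + 2*1*5)/5) = 17195*(-29408 - 1103*(1 + 10)) = 17195*(-29408 - 1103*11) = 17195*(-29408 - 5515*11/5) = 17195*(-29408 - 12133) = 17195*(-41541) = -714297495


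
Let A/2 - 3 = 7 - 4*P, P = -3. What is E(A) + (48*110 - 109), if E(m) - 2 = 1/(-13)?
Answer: 67248/13 ≈ 5172.9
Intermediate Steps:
A = 44 (A = 6 + 2*(7 - 4*(-3)) = 6 + 2*(7 + 12) = 6 + 2*19 = 6 + 38 = 44)
E(m) = 25/13 (E(m) = 2 + 1/(-13) = 2 - 1/13 = 25/13)
E(A) + (48*110 - 109) = 25/13 + (48*110 - 109) = 25/13 + (5280 - 109) = 25/13 + 5171 = 67248/13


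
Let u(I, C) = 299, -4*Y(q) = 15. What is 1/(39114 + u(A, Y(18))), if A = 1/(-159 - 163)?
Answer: 1/39413 ≈ 2.5372e-5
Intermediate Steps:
Y(q) = -15/4 (Y(q) = -¼*15 = -15/4)
A = -1/322 (A = 1/(-322) = -1/322 ≈ -0.0031056)
1/(39114 + u(A, Y(18))) = 1/(39114 + 299) = 1/39413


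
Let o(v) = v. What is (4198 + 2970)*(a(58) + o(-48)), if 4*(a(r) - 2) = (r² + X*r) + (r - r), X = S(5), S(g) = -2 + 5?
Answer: 6010368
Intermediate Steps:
S(g) = 3
X = 3
a(r) = 2 + r²/4 + 3*r/4 (a(r) = 2 + ((r² + 3*r) + (r - r))/4 = 2 + ((r² + 3*r) + 0)/4 = 2 + (r² + 3*r)/4 = 2 + (r²/4 + 3*r/4) = 2 + r²/4 + 3*r/4)
(4198 + 2970)*(a(58) + o(-48)) = (4198 + 2970)*((2 + (¼)*58² + (¾)*58) - 48) = 7168*((2 + (¼)*3364 + 87/2) - 48) = 7168*((2 + 841 + 87/2) - 48) = 7168*(1773/2 - 48) = 7168*(1677/2) = 6010368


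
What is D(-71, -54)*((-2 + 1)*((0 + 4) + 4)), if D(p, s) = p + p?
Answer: 1136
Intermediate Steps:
D(p, s) = 2*p
D(-71, -54)*((-2 + 1)*((0 + 4) + 4)) = (2*(-71))*((-2 + 1)*((0 + 4) + 4)) = -(-142)*(4 + 4) = -(-142)*8 = -142*(-8) = 1136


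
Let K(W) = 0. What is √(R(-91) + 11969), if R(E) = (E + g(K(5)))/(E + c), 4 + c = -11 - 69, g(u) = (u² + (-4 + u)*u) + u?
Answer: √299238/5 ≈ 109.41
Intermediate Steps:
g(u) = u + u² + u*(-4 + u) (g(u) = (u² + u*(-4 + u)) + u = u + u² + u*(-4 + u))
c = -84 (c = -4 + (-11 - 69) = -4 - 80 = -84)
R(E) = E/(-84 + E) (R(E) = (E + 0*(-3 + 2*0))/(E - 84) = (E + 0*(-3 + 0))/(-84 + E) = (E + 0*(-3))/(-84 + E) = (E + 0)/(-84 + E) = E/(-84 + E))
√(R(-91) + 11969) = √(-91/(-84 - 91) + 11969) = √(-91/(-175) + 11969) = √(-91*(-1/175) + 11969) = √(13/25 + 11969) = √(299238/25) = √299238/5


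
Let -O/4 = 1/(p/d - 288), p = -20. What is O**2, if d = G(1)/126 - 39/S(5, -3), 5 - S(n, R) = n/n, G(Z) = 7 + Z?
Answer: 5958481/30447458064 ≈ 0.00019570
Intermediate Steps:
S(n, R) = 4 (S(n, R) = 5 - n/n = 5 - 1*1 = 5 - 1 = 4)
d = -2441/252 (d = (7 + 1)/126 - 39/4 = 8*(1/126) - 39*1/4 = 4/63 - 39/4 = -2441/252 ≈ -9.6865)
O = 2441/174492 (O = -4/(-20/(-2441/252) - 288) = -4/(-20*(-252/2441) - 288) = -4/(5040/2441 - 288) = -4/(-697968/2441) = -4*(-2441/697968) = 2441/174492 ≈ 0.013989)
O**2 = (2441/174492)**2 = 5958481/30447458064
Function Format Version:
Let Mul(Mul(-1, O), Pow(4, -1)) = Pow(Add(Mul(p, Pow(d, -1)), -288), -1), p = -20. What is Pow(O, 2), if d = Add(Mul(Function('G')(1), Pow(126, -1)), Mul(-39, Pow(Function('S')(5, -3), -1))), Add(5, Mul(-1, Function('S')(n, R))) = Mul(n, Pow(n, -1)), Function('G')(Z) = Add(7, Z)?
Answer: Rational(5958481, 30447458064) ≈ 0.00019570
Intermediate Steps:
Function('S')(n, R) = 4 (Function('S')(n, R) = Add(5, Mul(-1, Mul(n, Pow(n, -1)))) = Add(5, Mul(-1, 1)) = Add(5, -1) = 4)
d = Rational(-2441, 252) (d = Add(Mul(Add(7, 1), Pow(126, -1)), Mul(-39, Pow(4, -1))) = Add(Mul(8, Rational(1, 126)), Mul(-39, Rational(1, 4))) = Add(Rational(4, 63), Rational(-39, 4)) = Rational(-2441, 252) ≈ -9.6865)
O = Rational(2441, 174492) (O = Mul(-4, Pow(Add(Mul(-20, Pow(Rational(-2441, 252), -1)), -288), -1)) = Mul(-4, Pow(Add(Mul(-20, Rational(-252, 2441)), -288), -1)) = Mul(-4, Pow(Add(Rational(5040, 2441), -288), -1)) = Mul(-4, Pow(Rational(-697968, 2441), -1)) = Mul(-4, Rational(-2441, 697968)) = Rational(2441, 174492) ≈ 0.013989)
Pow(O, 2) = Pow(Rational(2441, 174492), 2) = Rational(5958481, 30447458064)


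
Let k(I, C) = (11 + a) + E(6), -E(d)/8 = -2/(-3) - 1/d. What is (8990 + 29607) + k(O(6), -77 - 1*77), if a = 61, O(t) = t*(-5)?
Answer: 38665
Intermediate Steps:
O(t) = -5*t
E(d) = -16/3 + 8/d (E(d) = -8*(-2/(-3) - 1/d) = -8*(-2*(-⅓) - 1/d) = -8*(⅔ - 1/d) = -16/3 + 8/d)
k(I, C) = 68 (k(I, C) = (11 + 61) + (-16/3 + 8/6) = 72 + (-16/3 + 8*(⅙)) = 72 + (-16/3 + 4/3) = 72 - 4 = 68)
(8990 + 29607) + k(O(6), -77 - 1*77) = (8990 + 29607) + 68 = 38597 + 68 = 38665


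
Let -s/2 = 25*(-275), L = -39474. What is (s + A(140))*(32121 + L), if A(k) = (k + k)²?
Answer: -677578950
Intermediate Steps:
A(k) = 4*k² (A(k) = (2*k)² = 4*k²)
s = 13750 (s = -50*(-275) = -2*(-6875) = 13750)
(s + A(140))*(32121 + L) = (13750 + 4*140²)*(32121 - 39474) = (13750 + 4*19600)*(-7353) = (13750 + 78400)*(-7353) = 92150*(-7353) = -677578950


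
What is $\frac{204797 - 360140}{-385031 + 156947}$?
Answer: $\frac{51781}{76028} \approx 0.68108$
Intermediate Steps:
$\frac{204797 - 360140}{-385031 + 156947} = - \frac{155343}{-228084} = \left(-155343\right) \left(- \frac{1}{228084}\right) = \frac{51781}{76028}$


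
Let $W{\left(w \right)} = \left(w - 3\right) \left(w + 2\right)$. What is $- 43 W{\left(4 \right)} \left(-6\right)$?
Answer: $1548$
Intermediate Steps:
$W{\left(w \right)} = \left(-3 + w\right) \left(2 + w\right)$
$- 43 W{\left(4 \right)} \left(-6\right) = - 43 \left(-6 + 4^{2} - 4\right) \left(-6\right) = - 43 \left(-6 + 16 - 4\right) \left(-6\right) = \left(-43\right) 6 \left(-6\right) = \left(-258\right) \left(-6\right) = 1548$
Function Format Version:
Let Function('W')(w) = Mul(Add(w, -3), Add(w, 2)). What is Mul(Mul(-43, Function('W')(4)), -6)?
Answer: 1548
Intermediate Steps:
Function('W')(w) = Mul(Add(-3, w), Add(2, w))
Mul(Mul(-43, Function('W')(4)), -6) = Mul(Mul(-43, Add(-6, Pow(4, 2), Mul(-1, 4))), -6) = Mul(Mul(-43, Add(-6, 16, -4)), -6) = Mul(Mul(-43, 6), -6) = Mul(-258, -6) = 1548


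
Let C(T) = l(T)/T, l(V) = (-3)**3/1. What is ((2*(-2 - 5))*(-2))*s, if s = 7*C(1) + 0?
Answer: -5292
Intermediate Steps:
l(V) = -27 (l(V) = -27*1 = -27)
C(T) = -27/T
s = -189 (s = 7*(-27/1) + 0 = 7*(-27*1) + 0 = 7*(-27) + 0 = -189 + 0 = -189)
((2*(-2 - 5))*(-2))*s = ((2*(-2 - 5))*(-2))*(-189) = ((2*(-7))*(-2))*(-189) = -14*(-2)*(-189) = 28*(-189) = -5292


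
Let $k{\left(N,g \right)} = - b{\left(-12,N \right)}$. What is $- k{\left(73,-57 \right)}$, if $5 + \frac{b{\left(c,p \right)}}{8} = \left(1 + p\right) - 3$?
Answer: $528$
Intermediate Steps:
$b{\left(c,p \right)} = -56 + 8 p$ ($b{\left(c,p \right)} = -40 + 8 \left(\left(1 + p\right) - 3\right) = -40 + 8 \left(-2 + p\right) = -40 + \left(-16 + 8 p\right) = -56 + 8 p$)
$k{\left(N,g \right)} = 56 - 8 N$ ($k{\left(N,g \right)} = - (-56 + 8 N) = 56 - 8 N$)
$- k{\left(73,-57 \right)} = - (56 - 584) = \left(-1\right) \left(-528\right) = 528$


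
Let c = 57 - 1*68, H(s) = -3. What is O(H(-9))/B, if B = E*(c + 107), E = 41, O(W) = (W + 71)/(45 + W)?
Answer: 17/41328 ≈ 0.00041134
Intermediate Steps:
c = -11 (c = 57 - 68 = -11)
O(W) = (71 + W)/(45 + W)
B = 3936 (B = 41*(-11 + 107) = 41*96 = 3936)
O(H(-9))/B = ((71 - 3)/(45 - 3))/3936 = (68/42)*(1/3936) = ((1/42)*68)*(1/3936) = (34/21)*(1/3936) = 17/41328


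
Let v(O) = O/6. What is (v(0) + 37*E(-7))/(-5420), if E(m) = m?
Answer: 259/5420 ≈ 0.047786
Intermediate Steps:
v(O) = O/6 (v(O) = O*(1/6) = O/6)
(v(0) + 37*E(-7))/(-5420) = ((1/6)*0 + 37*(-7))/(-5420) = (0 - 259)*(-1/5420) = -259*(-1/5420) = 259/5420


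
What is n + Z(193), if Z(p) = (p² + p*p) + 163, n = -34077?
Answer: 40584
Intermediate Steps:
Z(p) = 163 + 2*p² (Z(p) = (p² + p²) + 163 = 2*p² + 163 = 163 + 2*p²)
n + Z(193) = -34077 + (163 + 2*193²) = -34077 + (163 + 2*37249) = -34077 + (163 + 74498) = -34077 + 74661 = 40584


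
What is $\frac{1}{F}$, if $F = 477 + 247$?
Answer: $\frac{1}{724} \approx 0.0013812$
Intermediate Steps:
$F = 724$
$\frac{1}{F} = \frac{1}{724}$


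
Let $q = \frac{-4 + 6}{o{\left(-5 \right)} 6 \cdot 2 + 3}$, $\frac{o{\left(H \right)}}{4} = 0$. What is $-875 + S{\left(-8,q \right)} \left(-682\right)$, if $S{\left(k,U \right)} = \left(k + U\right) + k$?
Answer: $\frac{28747}{3} \approx 9582.3$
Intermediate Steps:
$o{\left(H \right)} = 0$ ($o{\left(H \right)} = 4 \cdot 0 = 0$)
$q = \frac{2}{3}$ ($q = \frac{-4 + 6}{0 \cdot 6 \cdot 2 + 3} = \frac{2}{0 \cdot 2 + 3} = \frac{2}{0 + 3} = \frac{2}{3} \approx 0.66667$)
$S{\left(k,U \right)} = U + 2 k$ ($S{\left(k,U \right)} = \left(U + k\right) + k = U + 2 k$)
$-875 + S{\left(-8,q \right)} \left(-682\right) = -875 + \left(\frac{2}{3} + 2 \left(-8\right)\right) \left(-682\right) = -875 + \left(\frac{2}{3} - 16\right) \left(-682\right) = -875 - - \frac{31372}{3} = -875 + \frac{31372}{3} = \frac{28747}{3}$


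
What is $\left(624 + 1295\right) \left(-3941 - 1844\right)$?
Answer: $-11101415$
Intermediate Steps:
$\left(624 + 1295\right) \left(-3941 - 1844\right) = 1919 \left(-5785\right) = -11101415$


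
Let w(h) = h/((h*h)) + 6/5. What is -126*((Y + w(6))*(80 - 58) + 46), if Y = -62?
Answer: 811398/5 ≈ 1.6228e+5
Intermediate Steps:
w(h) = 6/5 + 1/h (w(h) = h/(h**2) + 6*(1/5) = h/h**2 + 6/5 = 1/h + 6/5 = 6/5 + 1/h)
-126*((Y + w(6))*(80 - 58) + 46) = -126*((-62 + (6/5 + 1/6))*(80 - 58) + 46) = -126*((-62 + (6/5 + 1/6))*22 + 46) = -126*((-62 + 41/30)*22 + 46) = -126*(-1819/30*22 + 46) = -126*(-20009/15 + 46) = -126*(-19319/15) = 811398/5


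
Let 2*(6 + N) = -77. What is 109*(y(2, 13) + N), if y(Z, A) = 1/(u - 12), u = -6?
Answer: -43709/9 ≈ -4856.6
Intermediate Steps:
y(Z, A) = -1/18 (y(Z, A) = 1/(-6 - 12) = 1/(-18) = -1/18)
N = -89/2 (N = -6 + (½)*(-77) = -6 - 77/2 = -89/2 ≈ -44.500)
109*(y(2, 13) + N) = 109*(-1/18 - 89/2) = 109*(-401/9) = -43709/9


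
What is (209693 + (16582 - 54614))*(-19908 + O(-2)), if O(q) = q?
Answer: -3417770510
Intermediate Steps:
(209693 + (16582 - 54614))*(-19908 + O(-2)) = (209693 + (16582 - 54614))*(-19908 - 2) = (209693 - 38032)*(-19910) = 171661*(-19910) = -3417770510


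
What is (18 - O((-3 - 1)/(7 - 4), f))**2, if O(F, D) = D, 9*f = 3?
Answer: 2809/9 ≈ 312.11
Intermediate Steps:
f = 1/3 (f = (1/9)*3 = 1/3 ≈ 0.33333)
(18 - O((-3 - 1)/(7 - 4), f))**2 = (18 - 1*1/3)**2 = (18 - 1/3)**2 = (53/3)**2 = 2809/9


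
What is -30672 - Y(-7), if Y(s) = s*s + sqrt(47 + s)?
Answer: -30721 - 2*sqrt(10) ≈ -30727.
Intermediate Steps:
Y(s) = s**2 + sqrt(47 + s)
-30672 - Y(-7) = -30672 - ((-7)**2 + sqrt(47 - 7)) = -30672 - (49 + sqrt(40)) = -30672 - (49 + 2*sqrt(10)) = -30672 + (-49 - 2*sqrt(10)) = -30721 - 2*sqrt(10)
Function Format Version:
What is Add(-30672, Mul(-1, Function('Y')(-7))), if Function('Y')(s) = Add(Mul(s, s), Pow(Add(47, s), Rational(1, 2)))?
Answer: Add(-30721, Mul(-2, Pow(10, Rational(1, 2)))) ≈ -30727.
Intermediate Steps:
Function('Y')(s) = Add(Pow(s, 2), Pow(Add(47, s), Rational(1, 2)))
Add(-30672, Mul(-1, Function('Y')(-7))) = Add(-30672, Mul(-1, Add(Pow(-7, 2), Pow(Add(47, -7), Rational(1, 2))))) = Add(-30672, Mul(-1, Add(49, Pow(40, Rational(1, 2))))) = Add(-30672, Mul(-1, Add(49, Mul(2, Pow(10, Rational(1, 2)))))) = Add(-30672, Add(-49, Mul(-2, Pow(10, Rational(1, 2))))) = Add(-30721, Mul(-2, Pow(10, Rational(1, 2))))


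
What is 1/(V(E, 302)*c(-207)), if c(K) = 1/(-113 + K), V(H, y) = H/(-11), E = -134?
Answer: -1760/67 ≈ -26.269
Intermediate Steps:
V(H, y) = -H/11 (V(H, y) = H*(-1/11) = -H/11)
1/(V(E, 302)*c(-207)) = 1/(((-1/11*(-134)))*(1/(-113 - 207))) = 1/((134/11)*(1/(-320))) = 11/(134*(-1/320)) = (11/134)*(-320) = -1760/67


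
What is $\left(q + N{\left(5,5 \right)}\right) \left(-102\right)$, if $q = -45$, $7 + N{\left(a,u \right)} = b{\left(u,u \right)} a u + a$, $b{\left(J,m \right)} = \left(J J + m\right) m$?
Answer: $-377706$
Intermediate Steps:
$b{\left(J,m \right)} = m \left(m + J^{2}\right)$ ($b{\left(J,m \right)} = \left(J^{2} + m\right) m = \left(m + J^{2}\right) m = m \left(m + J^{2}\right)$)
$N{\left(a,u \right)} = -7 + a + a u^{2} \left(u + u^{2}\right)$ ($N{\left(a,u \right)} = -7 + \left(u \left(u + u^{2}\right) a u + a\right) = -7 + \left(a u \left(u + u^{2}\right) u + a\right) = -7 + \left(a u^{2} \left(u + u^{2}\right) + a\right) = -7 + \left(a + a u^{2} \left(u + u^{2}\right)\right) = -7 + a + a u^{2} \left(u + u^{2}\right)$)
$\left(q + N{\left(5,5 \right)}\right) \left(-102\right) = \left(-45 + \left(-7 + 5 + 5 \cdot 5^{3} \left(1 + 5\right)\right)\right) \left(-102\right) = \left(-45 + \left(-7 + 5 + 5 \cdot 125 \cdot 6\right)\right) \left(-102\right) = \left(-45 + \left(-7 + 5 + 3750\right)\right) \left(-102\right) = \left(-45 + 3748\right) \left(-102\right) = 3703 \left(-102\right) = -377706$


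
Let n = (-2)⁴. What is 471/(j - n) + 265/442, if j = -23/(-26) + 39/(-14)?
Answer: -6170959/240006 ≈ -25.712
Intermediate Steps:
n = 16
j = -173/91 (j = -23*(-1/26) + 39*(-1/14) = 23/26 - 39/14 = -173/91 ≈ -1.9011)
471/(j - n) + 265/442 = 471/(-173/91 - 1*16) + 265/442 = 471/(-173/91 - 16) + 265*(1/442) = 471/(-1629/91) + 265/442 = 471*(-91/1629) + 265/442 = -14287/543 + 265/442 = -6170959/240006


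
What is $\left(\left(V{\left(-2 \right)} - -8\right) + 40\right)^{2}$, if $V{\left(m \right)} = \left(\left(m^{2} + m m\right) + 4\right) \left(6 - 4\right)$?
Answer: $5184$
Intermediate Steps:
$V{\left(m \right)} = 8 + 4 m^{2}$ ($V{\left(m \right)} = \left(\left(m^{2} + m^{2}\right) + 4\right) 2 = \left(2 m^{2} + 4\right) 2 = \left(4 + 2 m^{2}\right) 2 = 8 + 4 m^{2}$)
$\left(\left(V{\left(-2 \right)} - -8\right) + 40\right)^{2} = \left(\left(\left(8 + 4 \left(-2\right)^{2}\right) - -8\right) + 40\right)^{2} = \left(\left(\left(8 + 4 \cdot 4\right) + 8\right) + 40\right)^{2} = \left(\left(\left(8 + 16\right) + 8\right) + 40\right)^{2} = \left(\left(24 + 8\right) + 40\right)^{2} = \left(32 + 40\right)^{2} = 72^{2} = 5184$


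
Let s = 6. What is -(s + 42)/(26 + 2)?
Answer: -12/7 ≈ -1.7143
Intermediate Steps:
-(s + 42)/(26 + 2) = -(6 + 42)/(26 + 2) = -48/28 = -1*12/7 = -12/7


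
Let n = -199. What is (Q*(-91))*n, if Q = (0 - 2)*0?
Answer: 0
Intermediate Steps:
Q = 0 (Q = -2*0 = 0)
(Q*(-91))*n = (0*(-91))*(-199) = 0*(-199) = 0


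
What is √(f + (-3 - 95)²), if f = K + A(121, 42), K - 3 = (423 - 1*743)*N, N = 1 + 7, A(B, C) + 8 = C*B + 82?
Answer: √12203 ≈ 110.47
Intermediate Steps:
A(B, C) = 74 + B*C (A(B, C) = -8 + (C*B + 82) = -8 + (B*C + 82) = -8 + (82 + B*C) = 74 + B*C)
N = 8
K = -2557 (K = 3 + (423 - 1*743)*8 = 3 + (423 - 743)*8 = 3 - 320*8 = 3 - 2560 = -2557)
f = 2599 (f = -2557 + (74 + 121*42) = -2557 + (74 + 5082) = -2557 + 5156 = 2599)
√(f + (-3 - 95)²) = √(2599 + (-3 - 95)²) = √(2599 + (-98)²) = √(2599 + 9604) = √12203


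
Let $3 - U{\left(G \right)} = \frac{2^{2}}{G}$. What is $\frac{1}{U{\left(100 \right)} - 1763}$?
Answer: $- \frac{25}{44001} \approx -0.00056817$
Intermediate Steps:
$U{\left(G \right)} = 3 - \frac{4}{G}$ ($U{\left(G \right)} = 3 - \frac{2^{2}}{G} = 3 - \frac{4}{G}$)
$\frac{1}{U{\left(100 \right)} - 1763} = \frac{1}{\left(3 - \frac{4}{100}\right) - 1763} = \frac{1}{\left(3 - \frac{1}{25}\right) - 1763} = \frac{1}{\frac{74}{25} - 1763} = \frac{1}{- \frac{44001}{25}} = - \frac{25}{44001}$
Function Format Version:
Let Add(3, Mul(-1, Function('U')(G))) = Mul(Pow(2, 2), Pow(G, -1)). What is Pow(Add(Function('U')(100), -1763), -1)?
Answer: Rational(-25, 44001) ≈ -0.00056817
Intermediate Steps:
Function('U')(G) = Add(3, Mul(-4, Pow(G, -1))) (Function('U')(G) = Add(3, Mul(-1, Mul(Pow(2, 2), Pow(G, -1)))) = Add(3, Mul(-1, Mul(4, Pow(G, -1)))) = Add(3, Mul(-4, Pow(G, -1))))
Pow(Add(Function('U')(100), -1763), -1) = Pow(Add(Add(3, Mul(-4, Pow(100, -1))), -1763), -1) = Pow(Add(Add(3, Mul(-4, Rational(1, 100))), -1763), -1) = Pow(Add(Add(3, Rational(-1, 25)), -1763), -1) = Pow(Add(Rational(74, 25), -1763), -1) = Pow(Rational(-44001, 25), -1) = Rational(-25, 44001)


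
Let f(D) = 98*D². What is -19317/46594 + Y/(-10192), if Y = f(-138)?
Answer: -55584069/302861 ≈ -183.53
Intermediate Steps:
Y = 1866312 (Y = 98*(-138)² = 98*19044 = 1866312)
-19317/46594 + Y/(-10192) = -19317/46594 + 1866312/(-10192) = -19317*1/46594 + 1866312*(-1/10192) = -19317/46594 - 4761/26 = -55584069/302861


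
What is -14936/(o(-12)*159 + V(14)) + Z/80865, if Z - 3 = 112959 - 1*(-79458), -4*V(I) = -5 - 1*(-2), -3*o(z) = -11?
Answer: -97375508/4195995 ≈ -23.207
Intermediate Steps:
o(z) = 11/3 (o(z) = -⅓*(-11) = 11/3)
V(I) = ¾ (V(I) = -(-5 - 1*(-2))/4 = -(-5 + 2)/4 = -¼*(-3) = ¾)
Z = 192420 (Z = 3 + (112959 - 1*(-79458)) = 3 + (112959 + 79458) = 3 + 192417 = 192420)
-14936/(o(-12)*159 + V(14)) + Z/80865 = -14936/((11/3)*159 + ¾) + 192420/80865 = -14936/(583 + ¾) + 192420*(1/80865) = -14936/2335/4 + 4276/1797 = -14936*4/2335 + 4276/1797 = -59744/2335 + 4276/1797 = -97375508/4195995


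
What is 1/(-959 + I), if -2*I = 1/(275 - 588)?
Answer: -626/600333 ≈ -0.0010428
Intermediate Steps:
I = 1/626 (I = -1/(2*(275 - 588)) = -½/(-313) = -½*(-1/313) = 1/626 ≈ 0.0015974)
1/(-959 + I) = 1/(-959 + 1/626) = 1/(-600333/626) = -626/600333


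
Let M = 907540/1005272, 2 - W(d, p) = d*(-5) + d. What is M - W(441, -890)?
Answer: -443600703/251318 ≈ -1765.1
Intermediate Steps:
W(d, p) = 2 + 4*d (W(d, p) = 2 - (d*(-5) + d) = 2 - (-5*d + d) = 2 - (-4)*d = 2 + 4*d)
M = 226885/251318 (M = 907540*(1/1005272) = 226885/251318 ≈ 0.90278)
M - W(441, -890) = 226885/251318 - (2 + 4*441) = 226885/251318 - (2 + 1764) = 226885/251318 - 1*1766 = 226885/251318 - 1766 = -443600703/251318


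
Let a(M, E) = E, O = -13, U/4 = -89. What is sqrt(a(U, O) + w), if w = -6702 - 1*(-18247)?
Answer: 62*sqrt(3) ≈ 107.39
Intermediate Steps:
U = -356 (U = 4*(-89) = -356)
w = 11545 (w = -6702 + 18247 = 11545)
sqrt(a(U, O) + w) = sqrt(-13 + 11545) = sqrt(11532) = 62*sqrt(3)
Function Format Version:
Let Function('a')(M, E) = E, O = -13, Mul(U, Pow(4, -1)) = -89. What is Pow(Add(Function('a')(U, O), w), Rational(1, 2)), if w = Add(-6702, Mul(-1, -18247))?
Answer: Mul(62, Pow(3, Rational(1, 2))) ≈ 107.39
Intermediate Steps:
U = -356 (U = Mul(4, -89) = -356)
w = 11545 (w = Add(-6702, 18247) = 11545)
Pow(Add(Function('a')(U, O), w), Rational(1, 2)) = Pow(Add(-13, 11545), Rational(1, 2)) = Pow(11532, Rational(1, 2)) = Mul(62, Pow(3, Rational(1, 2)))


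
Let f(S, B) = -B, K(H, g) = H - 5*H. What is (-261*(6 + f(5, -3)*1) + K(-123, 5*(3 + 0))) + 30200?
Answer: 28343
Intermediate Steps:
K(H, g) = -4*H
(-261*(6 + f(5, -3)*1) + K(-123, 5*(3 + 0))) + 30200 = (-261*(6 - 1*(-3)*1) - 4*(-123)) + 30200 = (-261*(6 + 3*1) + 492) + 30200 = (-261*(6 + 3) + 492) + 30200 = (-261*9 + 492) + 30200 = (-2349 + 492) + 30200 = -1857 + 30200 = 28343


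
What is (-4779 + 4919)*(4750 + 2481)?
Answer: 1012340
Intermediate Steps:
(-4779 + 4919)*(4750 + 2481) = 140*7231 = 1012340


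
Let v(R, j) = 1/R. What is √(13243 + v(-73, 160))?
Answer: √70571874/73 ≈ 115.08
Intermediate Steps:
√(13243 + v(-73, 160)) = √(13243 + 1/(-73)) = √(13243 - 1/73) = √(966738/73) = √70571874/73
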